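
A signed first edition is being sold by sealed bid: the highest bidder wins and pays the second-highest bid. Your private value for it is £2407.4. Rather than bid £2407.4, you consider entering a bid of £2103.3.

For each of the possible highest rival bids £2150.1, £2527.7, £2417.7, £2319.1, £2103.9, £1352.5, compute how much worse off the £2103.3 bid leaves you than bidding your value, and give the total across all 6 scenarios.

The deviation costs you only when the competing bid falls strictly between £2103.3 and £2407.4; elsewhere both bids give the same outcome.
£2150.1: truthful payoff £257.3, deviation payoff £0 → loss £257.3.
£2527.7: outcomes coincide → loss £0.
£2417.7: outcomes coincide → loss £0.
£2319.1: truthful payoff £88.3, deviation payoff £0 → loss £88.3.
£2103.9: truthful payoff £303.5, deviation payoff £0 → loss £303.5.
£1352.5: outcomes coincide → loss £0.
Total loss = £257.3 + £88.3 + £303.5 = £649.1.
Because the price is fixed by the runner-up's bid, deviating from your value can only change a good outcome into a bad one — never the reverse.

£649.1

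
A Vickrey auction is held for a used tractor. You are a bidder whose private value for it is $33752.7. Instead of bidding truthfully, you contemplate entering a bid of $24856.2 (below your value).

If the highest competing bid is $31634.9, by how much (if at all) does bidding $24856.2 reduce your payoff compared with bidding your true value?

Bidding your value $33752.7: you win (since $33752.7 > $31634.9) and pay $31634.9. Payoff $2117.8.
Bidding $24856.2: you lose. Payoff $0.
The competing bid $31634.9 lies between your shaded bid and your value, so underbidding forfeits an item you could have won at a profitable price.
Loss from deviating = $2117.8 − ($0) = $2117.8.

$2117.8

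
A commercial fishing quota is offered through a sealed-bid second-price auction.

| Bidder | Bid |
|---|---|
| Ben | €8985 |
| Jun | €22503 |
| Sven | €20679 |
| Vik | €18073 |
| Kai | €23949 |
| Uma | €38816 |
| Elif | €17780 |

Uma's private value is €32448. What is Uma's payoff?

€8499

Highest bid: Uma at €38816, so Uma wins.
Second-highest bid: Kai at €23949 — that is the price the winner pays.
Uma's payoff = value − price = €32448 − €23949 = €8499.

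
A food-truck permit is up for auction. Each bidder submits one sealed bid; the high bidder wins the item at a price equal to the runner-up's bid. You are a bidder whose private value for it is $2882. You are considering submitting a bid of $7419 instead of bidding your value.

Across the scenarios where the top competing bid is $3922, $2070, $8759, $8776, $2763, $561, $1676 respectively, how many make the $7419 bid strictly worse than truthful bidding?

1

The deviation hurts exactly when the highest competing bid lies strictly between $2882 and $7419 — overbidding then wins at a price above your value.
$3922: inside the interval → strictly worse (loss $1040).
$2070: below both → same outcome either way.
$8759: above both → same outcome either way.
$8776: above both → same outcome either way.
$2763: below both → same outcome either way.
$561: below both → same outcome either way.
$1676: below both → same outcome either way.
Count: 1.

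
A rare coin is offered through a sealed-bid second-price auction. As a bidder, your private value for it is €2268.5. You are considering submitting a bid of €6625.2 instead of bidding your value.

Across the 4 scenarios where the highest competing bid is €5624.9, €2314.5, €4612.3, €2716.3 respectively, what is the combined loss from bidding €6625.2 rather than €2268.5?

The deviation costs you only when the competing bid falls strictly between €2268.5 and €6625.2; elsewhere both bids give the same outcome.
€5624.9: truthful payoff €0, deviation payoff −€3356.4 → loss €3356.4.
€2314.5: truthful payoff €0, deviation payoff −€46 → loss €46.
€4612.3: truthful payoff €0, deviation payoff −€2343.8 → loss €2343.8.
€2716.3: truthful payoff €0, deviation payoff −€447.8 → loss €447.8.
Total loss = €3356.4 + €46 + €2343.8 + €447.8 = €6194.

€6194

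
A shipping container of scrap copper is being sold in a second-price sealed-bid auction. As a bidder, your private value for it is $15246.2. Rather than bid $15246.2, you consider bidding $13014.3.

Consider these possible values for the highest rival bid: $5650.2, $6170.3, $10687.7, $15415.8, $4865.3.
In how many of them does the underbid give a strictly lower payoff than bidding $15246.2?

0

The deviation hurts exactly when the highest competing bid lies strictly between $13014.3 and $15246.2 — underbidding then forfeits a profitable win.
$5650.2: below both → same outcome either way.
$6170.3: below both → same outcome either way.
$10687.7: below both → same outcome either way.
$15415.8: above both → same outcome either way.
$4865.3: below both → same outcome either way.
Count: 0.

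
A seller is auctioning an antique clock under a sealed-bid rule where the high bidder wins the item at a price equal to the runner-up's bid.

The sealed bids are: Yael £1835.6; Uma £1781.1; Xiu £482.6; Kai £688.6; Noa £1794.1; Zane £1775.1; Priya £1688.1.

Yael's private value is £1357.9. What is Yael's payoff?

−£436.2

Highest bid: Yael at £1835.6, so Yael wins.
Second-highest bid: Noa at £1794.1 — that is the price the winner pays.
Yael's payoff = value − price = £1357.9 − £1794.1 = −£436.2.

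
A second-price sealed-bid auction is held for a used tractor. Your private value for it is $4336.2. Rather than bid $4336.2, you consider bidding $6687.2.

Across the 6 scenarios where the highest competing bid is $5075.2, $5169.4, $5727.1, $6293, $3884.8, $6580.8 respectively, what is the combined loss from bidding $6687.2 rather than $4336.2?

The deviation costs you only when the competing bid falls strictly between $4336.2 and $6687.2; elsewhere both bids give the same outcome.
$5075.2: truthful payoff $0, deviation payoff −$739 → loss $739.
$5169.4: truthful payoff $0, deviation payoff −$833.2 → loss $833.2.
$5727.1: truthful payoff $0, deviation payoff −$1390.9 → loss $1390.9.
$6293: truthful payoff $0, deviation payoff −$1956.8 → loss $1956.8.
$3884.8: outcomes coincide → loss $0.
$6580.8: truthful payoff $0, deviation payoff −$2244.6 → loss $2244.6.
Total loss = $739 + $833.2 + $1390.9 + $1956.8 + $2244.6 = $7164.5.

$7164.5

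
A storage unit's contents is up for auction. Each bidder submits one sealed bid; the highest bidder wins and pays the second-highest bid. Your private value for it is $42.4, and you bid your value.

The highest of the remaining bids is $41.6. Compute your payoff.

$0.8

Your bid $42.4 exceeds the highest competing bid $41.6, so you win.
In a second-price auction the winner pays the second-highest bid, $41.6.
Payoff = value − price = $42.4 − $41.6 = $0.8.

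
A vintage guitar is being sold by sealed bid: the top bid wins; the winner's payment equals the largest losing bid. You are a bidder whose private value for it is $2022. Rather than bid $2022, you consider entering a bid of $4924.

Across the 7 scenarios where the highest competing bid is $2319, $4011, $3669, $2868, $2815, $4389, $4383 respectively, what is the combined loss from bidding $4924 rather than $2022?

$10300

The deviation costs you only when the competing bid falls strictly between $2022 and $4924; elsewhere both bids give the same outcome.
$2319: truthful payoff $0, deviation payoff −$297 → loss $297.
$4011: truthful payoff $0, deviation payoff −$1989 → loss $1989.
$3669: truthful payoff $0, deviation payoff −$1647 → loss $1647.
$2868: truthful payoff $0, deviation payoff −$846 → loss $846.
$2815: truthful payoff $0, deviation payoff −$793 → loss $793.
$4389: truthful payoff $0, deviation payoff −$2367 → loss $2367.
$4383: truthful payoff $0, deviation payoff −$2361 → loss $2361.
Total loss = $297 + $1989 + $1647 + $846 + $793 + $2367 + $2361 = $10300.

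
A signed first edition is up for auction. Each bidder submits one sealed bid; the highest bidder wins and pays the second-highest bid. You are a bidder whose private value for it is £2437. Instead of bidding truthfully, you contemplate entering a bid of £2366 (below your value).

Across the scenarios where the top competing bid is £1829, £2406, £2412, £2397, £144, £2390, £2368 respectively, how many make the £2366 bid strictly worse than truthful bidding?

The deviation hurts exactly when the highest competing bid lies strictly between £2366 and £2437 — underbidding then forfeits a profitable win.
£1829: below both → same outcome either way.
£2406: inside the interval → strictly worse (loss £31).
£2412: inside the interval → strictly worse (loss £25).
£2397: inside the interval → strictly worse (loss £40).
£144: below both → same outcome either way.
£2390: inside the interval → strictly worse (loss £47).
£2368: inside the interval → strictly worse (loss £69).
Count: 5.

5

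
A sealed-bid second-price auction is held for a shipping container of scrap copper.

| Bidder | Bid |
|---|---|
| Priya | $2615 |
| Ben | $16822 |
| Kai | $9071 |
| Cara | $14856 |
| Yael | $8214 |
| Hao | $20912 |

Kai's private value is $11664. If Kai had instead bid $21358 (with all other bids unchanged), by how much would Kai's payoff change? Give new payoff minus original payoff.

−$9248

The highest bid among the other bidders is $20912; Kai's bid doesn't change that.
Original bid $9071: Kai is not highest (top rival bid is $20912); payoff $0.
Alternative bid $21358: Kai is highest, pays the top rival bid $20912; payoff $11664 − $20912 = −$9248.
Change in payoff = −$9248 − ($0) = −$9248.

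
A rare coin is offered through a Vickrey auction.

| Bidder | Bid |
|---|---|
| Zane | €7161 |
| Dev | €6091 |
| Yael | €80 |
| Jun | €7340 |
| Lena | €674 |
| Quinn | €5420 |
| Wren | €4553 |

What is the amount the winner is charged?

Highest bid: Jun at €7340, so Jun wins.
Second-highest bid: Zane at €7161 — that is the price the winner pays.

€7161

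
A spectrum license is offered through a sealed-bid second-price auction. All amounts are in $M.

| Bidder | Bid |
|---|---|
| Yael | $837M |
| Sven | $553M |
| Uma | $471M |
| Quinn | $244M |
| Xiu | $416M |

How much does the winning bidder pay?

$553M

Highest bid: Yael at $837M, so Yael wins.
Second-highest bid: Sven at $553M — that is the price the winner pays.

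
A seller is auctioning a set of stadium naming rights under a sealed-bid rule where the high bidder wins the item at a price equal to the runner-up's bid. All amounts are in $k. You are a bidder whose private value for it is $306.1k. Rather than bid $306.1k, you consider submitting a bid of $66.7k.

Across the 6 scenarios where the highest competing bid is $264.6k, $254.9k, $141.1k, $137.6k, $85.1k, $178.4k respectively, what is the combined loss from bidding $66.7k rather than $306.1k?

$774.9k

The deviation costs you only when the competing bid falls strictly between $66.7k and $306.1k; elsewhere both bids give the same outcome.
$264.6k: truthful payoff $41.5k, deviation payoff $0k → loss $41.5k.
$254.9k: truthful payoff $51.2k, deviation payoff $0k → loss $51.2k.
$141.1k: truthful payoff $165k, deviation payoff $0k → loss $165k.
$137.6k: truthful payoff $168.5k, deviation payoff $0k → loss $168.5k.
$85.1k: truthful payoff $221k, deviation payoff $0k → loss $221k.
$178.4k: truthful payoff $127.7k, deviation payoff $0k → loss $127.7k.
Total loss = $41.5k + $51.2k + $165k + $168.5k + $221k + $127.7k = $774.9k.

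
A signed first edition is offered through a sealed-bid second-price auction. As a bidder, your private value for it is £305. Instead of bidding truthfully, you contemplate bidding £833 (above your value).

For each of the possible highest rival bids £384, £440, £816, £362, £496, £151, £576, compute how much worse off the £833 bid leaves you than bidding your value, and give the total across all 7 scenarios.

The deviation costs you only when the competing bid falls strictly between £305 and £833; elsewhere both bids give the same outcome.
£384: truthful payoff £0, deviation payoff −£79 → loss £79.
£440: truthful payoff £0, deviation payoff −£135 → loss £135.
£816: truthful payoff £0, deviation payoff −£511 → loss £511.
£362: truthful payoff £0, deviation payoff −£57 → loss £57.
£496: truthful payoff £0, deviation payoff −£191 → loss £191.
£151: outcomes coincide → loss £0.
£576: truthful payoff £0, deviation payoff −£271 → loss £271.
Total loss = £79 + £135 + £511 + £57 + £191 + £271 = £1244.
Truthful bidding weakly dominates here: raising your bid can only win items priced above your value, and lowering it can only forfeit items priced below.

£1244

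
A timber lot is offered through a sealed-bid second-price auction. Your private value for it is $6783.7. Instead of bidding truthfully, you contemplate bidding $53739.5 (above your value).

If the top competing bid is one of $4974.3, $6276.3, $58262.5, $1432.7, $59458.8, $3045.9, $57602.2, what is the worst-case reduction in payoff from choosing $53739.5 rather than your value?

$0

$4974.3: same outcome either way → loss $0.
$6276.3: same outcome either way → loss $0.
$58262.5: same outcome either way → loss $0.
$1432.7: same outcome either way → loss $0.
$59458.8: same outcome either way → loss $0.
$3045.9: same outcome either way → loss $0.
$57602.2: same outcome either way → loss $0.
Maximum loss: $0.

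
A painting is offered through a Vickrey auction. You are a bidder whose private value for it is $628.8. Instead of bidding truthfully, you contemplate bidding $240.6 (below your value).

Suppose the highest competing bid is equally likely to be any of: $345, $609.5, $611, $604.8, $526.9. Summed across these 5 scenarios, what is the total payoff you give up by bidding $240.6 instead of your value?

The deviation costs you only when the competing bid falls strictly between $240.6 and $628.8; elsewhere both bids give the same outcome.
$345: truthful payoff $283.8, deviation payoff $0 → loss $283.8.
$609.5: truthful payoff $19.3, deviation payoff $0 → loss $19.3.
$611: truthful payoff $17.8, deviation payoff $0 → loss $17.8.
$604.8: truthful payoff $24, deviation payoff $0 → loss $24.
$526.9: truthful payoff $101.9, deviation payoff $0 → loss $101.9.
Total loss = $283.8 + $19.3 + $17.8 + $24 + $101.9 = $446.8.

$446.8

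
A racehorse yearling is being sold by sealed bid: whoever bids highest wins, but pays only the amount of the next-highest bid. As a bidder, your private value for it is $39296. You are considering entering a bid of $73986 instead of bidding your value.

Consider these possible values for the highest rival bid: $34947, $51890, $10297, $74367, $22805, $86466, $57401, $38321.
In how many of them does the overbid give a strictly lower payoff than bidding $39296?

2

The deviation hurts exactly when the highest competing bid lies strictly between $39296 and $73986 — overbidding then wins at a price above your value.
$34947: below both → same outcome either way.
$51890: inside the interval → strictly worse (loss $12594).
$10297: below both → same outcome either way.
$74367: above both → same outcome either way.
$22805: below both → same outcome either way.
$86466: above both → same outcome either way.
$57401: inside the interval → strictly worse (loss $18105).
$38321: below both → same outcome either way.
Count: 2.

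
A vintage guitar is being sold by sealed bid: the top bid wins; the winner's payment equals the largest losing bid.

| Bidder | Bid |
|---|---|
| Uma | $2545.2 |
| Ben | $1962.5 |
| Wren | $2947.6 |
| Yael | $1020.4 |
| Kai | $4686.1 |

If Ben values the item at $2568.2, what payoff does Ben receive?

Highest bid: Kai at $4686.1, so Kai wins.
Second-highest bid: Wren at $2947.6 — that is the price the winner pays.
Ben did not win, so Ben pays nothing and receives nothing: payoff $0.

$0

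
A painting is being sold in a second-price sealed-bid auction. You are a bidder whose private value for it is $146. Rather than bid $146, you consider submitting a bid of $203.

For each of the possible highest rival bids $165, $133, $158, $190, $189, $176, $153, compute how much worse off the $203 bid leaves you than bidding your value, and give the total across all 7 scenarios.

The deviation costs you only when the competing bid falls strictly between $146 and $203; elsewhere both bids give the same outcome.
$165: truthful payoff $0, deviation payoff −$19 → loss $19.
$133: outcomes coincide → loss $0.
$158: truthful payoff $0, deviation payoff −$12 → loss $12.
$190: truthful payoff $0, deviation payoff −$44 → loss $44.
$189: truthful payoff $0, deviation payoff −$43 → loss $43.
$176: truthful payoff $0, deviation payoff −$30 → loss $30.
$153: truthful payoff $0, deviation payoff −$7 → loss $7.
Total loss = $19 + $12 + $44 + $43 + $30 + $7 = $155.
Truthful bidding weakly dominates here: raising your bid can only win items priced above your value, and lowering it can only forfeit items priced below.

$155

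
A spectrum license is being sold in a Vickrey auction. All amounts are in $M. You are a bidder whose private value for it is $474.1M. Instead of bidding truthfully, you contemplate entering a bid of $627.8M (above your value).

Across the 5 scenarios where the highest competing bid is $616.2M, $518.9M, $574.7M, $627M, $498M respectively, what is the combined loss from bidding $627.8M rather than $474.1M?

$464.3M

The deviation costs you only when the competing bid falls strictly between $474.1M and $627.8M; elsewhere both bids give the same outcome.
$616.2M: truthful payoff $0M, deviation payoff −$142.1M → loss $142.1M.
$518.9M: truthful payoff $0M, deviation payoff −$44.8M → loss $44.8M.
$574.7M: truthful payoff $0M, deviation payoff −$100.6M → loss $100.6M.
$627M: truthful payoff $0M, deviation payoff −$152.9M → loss $152.9M.
$498M: truthful payoff $0M, deviation payoff −$23.9M → loss $23.9M.
Total loss = $142.1M + $44.8M + $100.6M + $152.9M + $23.9M = $464.3M.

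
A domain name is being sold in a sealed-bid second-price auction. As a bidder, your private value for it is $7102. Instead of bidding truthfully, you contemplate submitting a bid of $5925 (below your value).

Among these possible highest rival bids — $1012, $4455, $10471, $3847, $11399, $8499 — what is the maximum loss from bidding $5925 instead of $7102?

$0

$1012: same outcome either way → loss $0.
$4455: same outcome either way → loss $0.
$10471: same outcome either way → loss $0.
$3847: same outcome either way → loss $0.
$11399: same outcome either way → loss $0.
$8499: same outcome either way → loss $0.
Maximum loss: $0.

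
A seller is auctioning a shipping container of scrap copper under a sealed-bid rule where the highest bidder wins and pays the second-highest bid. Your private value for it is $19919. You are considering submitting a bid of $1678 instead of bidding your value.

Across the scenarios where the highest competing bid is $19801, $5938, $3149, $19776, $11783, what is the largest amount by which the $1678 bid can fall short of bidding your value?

$19801: truthful gives $118, deviation gives $0 → loss $118.
$5938: truthful gives $13981, deviation gives $0 → loss $13981.
$3149: truthful gives $16770, deviation gives $0 → loss $16770.
$19776: truthful gives $143, deviation gives $0 → loss $143.
$11783: truthful gives $8136, deviation gives $0 → loss $8136.
Maximum loss: $16770.

$16770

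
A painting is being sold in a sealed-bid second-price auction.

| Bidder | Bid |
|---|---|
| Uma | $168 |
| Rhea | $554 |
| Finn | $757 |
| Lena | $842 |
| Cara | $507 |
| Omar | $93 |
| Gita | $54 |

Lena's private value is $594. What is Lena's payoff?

Highest bid: Lena at $842, so Lena wins.
Second-highest bid: Finn at $757 — that is the price the winner pays.
Lena's payoff = value − price = $594 − $757 = −$163.

−$163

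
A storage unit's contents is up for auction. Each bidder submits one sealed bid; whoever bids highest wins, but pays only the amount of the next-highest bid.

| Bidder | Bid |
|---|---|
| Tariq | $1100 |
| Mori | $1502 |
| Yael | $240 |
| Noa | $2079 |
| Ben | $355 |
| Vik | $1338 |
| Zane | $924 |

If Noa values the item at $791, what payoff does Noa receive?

−$711

Highest bid: Noa at $2079, so Noa wins.
Second-highest bid: Mori at $1502 — that is the price the winner pays.
Noa's payoff = value − price = $791 − $1502 = −$711.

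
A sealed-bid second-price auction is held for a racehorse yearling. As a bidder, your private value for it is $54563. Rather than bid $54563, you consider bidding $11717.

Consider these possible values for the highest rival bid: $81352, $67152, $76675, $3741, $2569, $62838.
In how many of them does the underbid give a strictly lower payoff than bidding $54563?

0

The deviation hurts exactly when the highest competing bid lies strictly between $11717 and $54563 — underbidding then forfeits a profitable win.
$81352: above both → same outcome either way.
$67152: above both → same outcome either way.
$76675: above both → same outcome either way.
$3741: below both → same outcome either way.
$2569: below both → same outcome either way.
$62838: above both → same outcome either way.
Count: 0.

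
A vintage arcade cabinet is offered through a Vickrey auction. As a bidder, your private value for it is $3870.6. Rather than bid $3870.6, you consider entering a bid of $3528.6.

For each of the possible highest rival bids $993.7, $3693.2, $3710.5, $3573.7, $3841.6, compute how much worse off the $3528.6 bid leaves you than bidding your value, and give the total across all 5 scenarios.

The deviation costs you only when the competing bid falls strictly between $3528.6 and $3870.6; elsewhere both bids give the same outcome.
$993.7: outcomes coincide → loss $0.
$3693.2: truthful payoff $177.4, deviation payoff $0 → loss $177.4.
$3710.5: truthful payoff $160.1, deviation payoff $0 → loss $160.1.
$3573.7: truthful payoff $296.9, deviation payoff $0 → loss $296.9.
$3841.6: truthful payoff $29, deviation payoff $0 → loss $29.
Total loss = $177.4 + $160.1 + $296.9 + $29 = $663.4.
In a second-price auction your bid sets only whether you win, not what you pay, so bidding your true value is weakly dominant.

$663.4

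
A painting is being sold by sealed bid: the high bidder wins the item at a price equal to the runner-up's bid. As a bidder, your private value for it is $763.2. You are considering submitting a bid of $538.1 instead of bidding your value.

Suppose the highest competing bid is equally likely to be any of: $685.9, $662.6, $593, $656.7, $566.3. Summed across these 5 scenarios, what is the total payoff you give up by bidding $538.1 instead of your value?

$651.5

The deviation costs you only when the competing bid falls strictly between $538.1 and $763.2; elsewhere both bids give the same outcome.
$685.9: truthful payoff $77.3, deviation payoff $0 → loss $77.3.
$662.6: truthful payoff $100.6, deviation payoff $0 → loss $100.6.
$593: truthful payoff $170.2, deviation payoff $0 → loss $170.2.
$656.7: truthful payoff $106.5, deviation payoff $0 → loss $106.5.
$566.3: truthful payoff $196.9, deviation payoff $0 → loss $196.9.
Total loss = $77.3 + $100.6 + $170.2 + $106.5 + $196.9 = $651.5.
Truthful bidding weakly dominates here: raising your bid can only win items priced above your value, and lowering it can only forfeit items priced below.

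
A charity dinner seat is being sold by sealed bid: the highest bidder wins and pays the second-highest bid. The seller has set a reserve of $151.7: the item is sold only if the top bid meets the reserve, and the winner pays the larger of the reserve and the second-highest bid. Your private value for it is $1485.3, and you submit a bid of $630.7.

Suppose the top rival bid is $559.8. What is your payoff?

Your bid $630.7 is the highest and exceeds the reserve.
Price = max(second-highest bid, reserve) = max($559.8, $151.7) = $559.8.
Payoff = $1485.3 − $559.8 = $925.5.

$925.5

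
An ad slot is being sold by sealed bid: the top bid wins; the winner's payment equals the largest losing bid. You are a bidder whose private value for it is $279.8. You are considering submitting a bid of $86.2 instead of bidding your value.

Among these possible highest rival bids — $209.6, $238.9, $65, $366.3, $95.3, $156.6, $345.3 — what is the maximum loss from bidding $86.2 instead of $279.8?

$184.5

$209.6: truthful gives $70.2, deviation gives $0 → loss $70.2.
$238.9: truthful gives $40.9, deviation gives $0 → loss $40.9.
$65: same outcome either way → loss $0.
$366.3: same outcome either way → loss $0.
$95.3: truthful gives $184.5, deviation gives $0 → loss $184.5.
$156.6: truthful gives $123.2, deviation gives $0 → loss $123.2.
$345.3: same outcome either way → loss $0.
Maximum loss: $184.5.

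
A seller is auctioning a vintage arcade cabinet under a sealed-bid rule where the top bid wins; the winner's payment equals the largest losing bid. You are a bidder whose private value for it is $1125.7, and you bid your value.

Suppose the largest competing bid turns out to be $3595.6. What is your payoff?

Your bid $1125.7 is below the highest competing bid $3595.6, so you lose.
A losing bidder pays nothing and receives nothing: payoff = $0.

$0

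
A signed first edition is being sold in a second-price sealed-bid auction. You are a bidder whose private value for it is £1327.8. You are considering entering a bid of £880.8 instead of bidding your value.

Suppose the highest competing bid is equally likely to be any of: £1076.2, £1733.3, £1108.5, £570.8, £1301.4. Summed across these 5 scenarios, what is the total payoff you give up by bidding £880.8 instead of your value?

£497.3

The deviation costs you only when the competing bid falls strictly between £880.8 and £1327.8; elsewhere both bids give the same outcome.
£1076.2: truthful payoff £251.6, deviation payoff £0 → loss £251.6.
£1733.3: outcomes coincide → loss £0.
£1108.5: truthful payoff £219.3, deviation payoff £0 → loss £219.3.
£570.8: outcomes coincide → loss £0.
£1301.4: truthful payoff £26.4, deviation payoff £0 → loss £26.4.
Total loss = £251.6 + £219.3 + £26.4 = £497.3.
Truthful bidding weakly dominates here: raising your bid can only win items priced above your value, and lowering it can only forfeit items priced below.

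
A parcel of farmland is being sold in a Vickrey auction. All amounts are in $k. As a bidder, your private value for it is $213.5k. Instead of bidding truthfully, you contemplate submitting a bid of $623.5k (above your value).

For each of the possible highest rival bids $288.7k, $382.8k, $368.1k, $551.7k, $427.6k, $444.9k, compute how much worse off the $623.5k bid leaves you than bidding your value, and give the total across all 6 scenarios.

The deviation costs you only when the competing bid falls strictly between $213.5k and $623.5k; elsewhere both bids give the same outcome.
$288.7k: truthful payoff $0k, deviation payoff −$75.2k → loss $75.2k.
$382.8k: truthful payoff $0k, deviation payoff −$169.3k → loss $169.3k.
$368.1k: truthful payoff $0k, deviation payoff −$154.6k → loss $154.6k.
$551.7k: truthful payoff $0k, deviation payoff −$338.2k → loss $338.2k.
$427.6k: truthful payoff $0k, deviation payoff −$214.1k → loss $214.1k.
$444.9k: truthful payoff $0k, deviation payoff −$231.4k → loss $231.4k.
Total loss = $75.2k + $169.3k + $154.6k + $338.2k + $214.1k + $231.4k = $1182.8k.

$1182.8k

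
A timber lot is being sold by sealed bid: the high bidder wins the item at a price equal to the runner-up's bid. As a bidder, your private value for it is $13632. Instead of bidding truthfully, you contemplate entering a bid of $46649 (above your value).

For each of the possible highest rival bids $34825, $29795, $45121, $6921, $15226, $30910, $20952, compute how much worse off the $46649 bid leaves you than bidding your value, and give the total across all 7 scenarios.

$95037

The deviation costs you only when the competing bid falls strictly between $13632 and $46649; elsewhere both bids give the same outcome.
$34825: truthful payoff $0, deviation payoff −$21193 → loss $21193.
$29795: truthful payoff $0, deviation payoff −$16163 → loss $16163.
$45121: truthful payoff $0, deviation payoff −$31489 → loss $31489.
$6921: outcomes coincide → loss $0.
$15226: truthful payoff $0, deviation payoff −$1594 → loss $1594.
$30910: truthful payoff $0, deviation payoff −$17278 → loss $17278.
$20952: truthful payoff $0, deviation payoff −$7320 → loss $7320.
Total loss = $21193 + $16163 + $31489 + $1594 + $17278 + $7320 = $95037.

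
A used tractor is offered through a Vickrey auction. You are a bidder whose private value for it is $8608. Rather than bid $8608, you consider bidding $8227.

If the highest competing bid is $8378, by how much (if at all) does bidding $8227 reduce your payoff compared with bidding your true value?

$230

Bidding your value $8608: you win (since $8608 > $8378) and pay $8378. Payoff $230.
Bidding $8227: you lose. Payoff $0.
The competing bid $8378 lies between your shaded bid and your value, so underbidding forfeits an item you could have won at a profitable price.
Loss from deviating = $230 − ($0) = $230.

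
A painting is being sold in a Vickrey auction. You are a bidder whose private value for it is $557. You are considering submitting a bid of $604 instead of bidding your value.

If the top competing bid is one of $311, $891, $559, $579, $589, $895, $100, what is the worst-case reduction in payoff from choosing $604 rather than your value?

$311: same outcome either way → loss $0.
$891: same outcome either way → loss $0.
$559: truthful gives $0, deviation gives −$2 → loss $2.
$579: truthful gives $0, deviation gives −$22 → loss $22.
$589: truthful gives $0, deviation gives −$32 → loss $32.
$895: same outcome either way → loss $0.
$100: same outcome either way → loss $0.
Maximum loss: $32.

$32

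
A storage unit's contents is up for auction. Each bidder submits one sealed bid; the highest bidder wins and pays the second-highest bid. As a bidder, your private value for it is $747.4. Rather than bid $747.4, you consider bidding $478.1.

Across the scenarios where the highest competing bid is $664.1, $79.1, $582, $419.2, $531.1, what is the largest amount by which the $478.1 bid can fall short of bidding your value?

$664.1: truthful gives $83.3, deviation gives $0 → loss $83.3.
$79.1: same outcome either way → loss $0.
$582: truthful gives $165.4, deviation gives $0 → loss $165.4.
$419.2: same outcome either way → loss $0.
$531.1: truthful gives $216.3, deviation gives $0 → loss $216.3.
Maximum loss: $216.3.

$216.3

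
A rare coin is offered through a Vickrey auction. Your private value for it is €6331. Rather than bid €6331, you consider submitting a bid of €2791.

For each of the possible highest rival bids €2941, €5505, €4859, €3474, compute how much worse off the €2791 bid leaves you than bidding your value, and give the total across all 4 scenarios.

€8545

The deviation costs you only when the competing bid falls strictly between €2791 and €6331; elsewhere both bids give the same outcome.
€2941: truthful payoff €3390, deviation payoff €0 → loss €3390.
€5505: truthful payoff €826, deviation payoff €0 → loss €826.
€4859: truthful payoff €1472, deviation payoff €0 → loss €1472.
€3474: truthful payoff €2857, deviation payoff €0 → loss €2857.
Total loss = €3390 + €826 + €1472 + €2857 = €8545.
Truthful bidding weakly dominates here: raising your bid can only win items priced above your value, and lowering it can only forfeit items priced below.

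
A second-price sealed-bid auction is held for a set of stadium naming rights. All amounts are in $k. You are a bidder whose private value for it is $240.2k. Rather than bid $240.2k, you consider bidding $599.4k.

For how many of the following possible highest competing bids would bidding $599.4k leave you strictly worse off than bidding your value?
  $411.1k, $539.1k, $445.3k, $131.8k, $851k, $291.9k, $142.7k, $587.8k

The deviation hurts exactly when the highest competing bid lies strictly between $240.2k and $599.4k — overbidding then wins at a price above your value.
$411.1k: inside the interval → strictly worse (loss $170.9k).
$539.1k: inside the interval → strictly worse (loss $298.9k).
$445.3k: inside the interval → strictly worse (loss $205.1k).
$131.8k: below both → same outcome either way.
$851k: above both → same outcome either way.
$291.9k: inside the interval → strictly worse (loss $51.7k).
$142.7k: below both → same outcome either way.
$587.8k: inside the interval → strictly worse (loss $347.6k).
Count: 5.

5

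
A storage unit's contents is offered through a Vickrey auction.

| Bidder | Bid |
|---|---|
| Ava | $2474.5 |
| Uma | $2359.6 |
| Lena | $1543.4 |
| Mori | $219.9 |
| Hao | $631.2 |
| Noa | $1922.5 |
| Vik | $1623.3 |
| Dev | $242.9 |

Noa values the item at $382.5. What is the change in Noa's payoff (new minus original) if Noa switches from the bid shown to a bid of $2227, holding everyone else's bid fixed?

The highest bid among the other bidders is $2474.5; Noa's bid doesn't change that.
Original bid $1922.5: Noa is not highest (top rival bid is $2474.5); payoff $0.
Alternative bid $2227: Noa is not highest (top rival bid is $2474.5); payoff $0.
Change in payoff = $0 − ($0) = $0.

$0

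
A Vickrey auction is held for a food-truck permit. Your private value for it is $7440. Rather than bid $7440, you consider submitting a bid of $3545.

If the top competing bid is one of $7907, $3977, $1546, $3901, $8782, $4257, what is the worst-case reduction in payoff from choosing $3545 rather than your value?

$3539

$7907: same outcome either way → loss $0.
$3977: truthful gives $3463, deviation gives $0 → loss $3463.
$1546: same outcome either way → loss $0.
$3901: truthful gives $3539, deviation gives $0 → loss $3539.
$8782: same outcome either way → loss $0.
$4257: truthful gives $3183, deviation gives $0 → loss $3183.
Maximum loss: $3539.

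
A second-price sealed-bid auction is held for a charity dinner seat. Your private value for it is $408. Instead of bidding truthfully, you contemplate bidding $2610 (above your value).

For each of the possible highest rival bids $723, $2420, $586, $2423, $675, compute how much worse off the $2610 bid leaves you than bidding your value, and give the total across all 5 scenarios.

$4787

The deviation costs you only when the competing bid falls strictly between $408 and $2610; elsewhere both bids give the same outcome.
$723: truthful payoff $0, deviation payoff −$315 → loss $315.
$2420: truthful payoff $0, deviation payoff −$2012 → loss $2012.
$586: truthful payoff $0, deviation payoff −$178 → loss $178.
$2423: truthful payoff $0, deviation payoff −$2015 → loss $2015.
$675: truthful payoff $0, deviation payoff −$267 → loss $267.
Total loss = $315 + $2012 + $178 + $2015 + $267 = $4787.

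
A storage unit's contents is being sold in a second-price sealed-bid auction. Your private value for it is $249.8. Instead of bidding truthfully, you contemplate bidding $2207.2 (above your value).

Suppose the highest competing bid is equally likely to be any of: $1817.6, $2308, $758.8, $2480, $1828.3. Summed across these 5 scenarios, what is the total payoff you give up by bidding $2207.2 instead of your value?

$3655.3

The deviation costs you only when the competing bid falls strictly between $249.8 and $2207.2; elsewhere both bids give the same outcome.
$1817.6: truthful payoff $0, deviation payoff −$1567.8 → loss $1567.8.
$2308: outcomes coincide → loss $0.
$758.8: truthful payoff $0, deviation payoff −$509 → loss $509.
$2480: outcomes coincide → loss $0.
$1828.3: truthful payoff $0, deviation payoff −$1578.5 → loss $1578.5.
Total loss = $1567.8 + $509 + $1578.5 = $3655.3.
In a second-price auction your bid sets only whether you win, not what you pay, so bidding your true value is weakly dominant.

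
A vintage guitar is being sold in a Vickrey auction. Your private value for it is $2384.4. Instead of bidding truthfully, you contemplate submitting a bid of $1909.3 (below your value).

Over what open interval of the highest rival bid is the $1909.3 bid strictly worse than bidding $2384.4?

($1909.3, $2384.4)

If the competing bid is below $1909.3, both bids win at the same price — no difference.
If it is above $2384.4, both bids lose — no difference.
If it lies strictly between $1909.3 and $2384.4, bidding your value wins at a price below your value (positive payoff) while bidding $1909.3 loses (payoff 0).
So the deviation strictly hurts on the open interval ($1909.3, $2384.4).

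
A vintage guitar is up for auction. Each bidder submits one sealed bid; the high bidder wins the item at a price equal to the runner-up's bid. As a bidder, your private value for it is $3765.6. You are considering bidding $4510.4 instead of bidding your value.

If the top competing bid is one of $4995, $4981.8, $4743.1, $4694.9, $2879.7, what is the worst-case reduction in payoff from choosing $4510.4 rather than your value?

$4995: same outcome either way → loss $0.
$4981.8: same outcome either way → loss $0.
$4743.1: same outcome either way → loss $0.
$4694.9: same outcome either way → loss $0.
$2879.7: same outcome either way → loss $0.
Maximum loss: $0.

$0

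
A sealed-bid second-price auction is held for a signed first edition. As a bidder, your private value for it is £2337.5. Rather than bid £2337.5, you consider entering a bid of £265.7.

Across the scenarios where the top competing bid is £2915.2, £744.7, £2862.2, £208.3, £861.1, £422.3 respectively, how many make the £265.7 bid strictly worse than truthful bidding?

The deviation hurts exactly when the highest competing bid lies strictly between £265.7 and £2337.5 — underbidding then forfeits a profitable win.
£2915.2: above both → same outcome either way.
£744.7: inside the interval → strictly worse (loss £1592.8).
£2862.2: above both → same outcome either way.
£208.3: below both → same outcome either way.
£861.1: inside the interval → strictly worse (loss £1476.4).
£422.3: inside the interval → strictly worse (loss £1915.2).
Count: 3.

3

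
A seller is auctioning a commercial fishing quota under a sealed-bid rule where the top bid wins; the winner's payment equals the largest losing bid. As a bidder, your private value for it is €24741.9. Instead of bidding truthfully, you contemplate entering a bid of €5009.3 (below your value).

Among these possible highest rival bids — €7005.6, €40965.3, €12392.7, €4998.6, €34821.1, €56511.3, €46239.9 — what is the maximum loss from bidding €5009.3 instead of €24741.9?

€17736.3

€7005.6: truthful gives €17736.3, deviation gives €0 → loss €17736.3.
€40965.3: same outcome either way → loss €0.
€12392.7: truthful gives €12349.2, deviation gives €0 → loss €12349.2.
€4998.6: same outcome either way → loss €0.
€34821.1: same outcome either way → loss €0.
€56511.3: same outcome either way → loss €0.
€46239.9: same outcome either way → loss €0.
Maximum loss: €17736.3.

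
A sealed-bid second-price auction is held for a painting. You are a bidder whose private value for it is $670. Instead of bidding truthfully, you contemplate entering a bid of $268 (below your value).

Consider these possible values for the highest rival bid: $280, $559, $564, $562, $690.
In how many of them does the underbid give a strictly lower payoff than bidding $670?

The deviation hurts exactly when the highest competing bid lies strictly between $268 and $670 — underbidding then forfeits a profitable win.
$280: inside the interval → strictly worse (loss $390).
$559: inside the interval → strictly worse (loss $111).
$564: inside the interval → strictly worse (loss $106).
$562: inside the interval → strictly worse (loss $108).
$690: above both → same outcome either way.
Count: 4.

4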